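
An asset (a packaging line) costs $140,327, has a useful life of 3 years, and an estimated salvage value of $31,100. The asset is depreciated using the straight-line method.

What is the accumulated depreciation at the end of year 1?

Depreciable base = $140,327 − $31,100 = $109,227.
Annual expense = $109,227 / 3 = $36,409.
End of year 1: book value $103,918.
Accumulated through year 1 = $140,327 − $103,918 = $36,409.

$36,409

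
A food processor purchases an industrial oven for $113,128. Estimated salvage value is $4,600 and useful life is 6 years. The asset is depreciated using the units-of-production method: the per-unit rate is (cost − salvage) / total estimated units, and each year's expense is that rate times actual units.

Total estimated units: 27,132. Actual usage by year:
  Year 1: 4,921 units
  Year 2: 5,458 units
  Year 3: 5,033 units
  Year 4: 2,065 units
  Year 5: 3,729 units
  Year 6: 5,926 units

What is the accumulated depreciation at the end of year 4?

Depreciable base = $113,128 − $4,600 = $108,528.
Rate = $108,528 / 27,132 units = $4 per unit.
Year 1: 4,921 × $4 = $19,684. Book value $93,444.
Year 2: 5,458 × $4 = $21,832. Book value $71,612.
Year 3: 5,033 × $4 = $20,132. Book value $51,480.
Year 4: 2,065 × $4 = $8,260. Book value $43,220.
Accumulated through year 4 = $113,128 − $43,220 = $69,908.

$69,908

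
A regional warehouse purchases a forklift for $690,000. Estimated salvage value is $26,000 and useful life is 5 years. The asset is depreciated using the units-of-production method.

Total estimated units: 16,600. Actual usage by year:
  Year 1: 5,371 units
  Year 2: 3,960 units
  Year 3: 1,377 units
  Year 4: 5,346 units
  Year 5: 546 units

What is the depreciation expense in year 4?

$213,840

Depreciable base = $690,000 − $26,000 = $664,000.
Rate = $664,000 / 16,600 units = $40 per unit.
Year 1: 5,371 × $40 = $214,840. Book value $475,160.
Year 2: 3,960 × $40 = $158,400. Book value $316,760.
Year 3: 1,377 × $40 = $55,080. Book value $261,680.
Year 4: 5,346 × $40 = $213,840. Book value $47,840.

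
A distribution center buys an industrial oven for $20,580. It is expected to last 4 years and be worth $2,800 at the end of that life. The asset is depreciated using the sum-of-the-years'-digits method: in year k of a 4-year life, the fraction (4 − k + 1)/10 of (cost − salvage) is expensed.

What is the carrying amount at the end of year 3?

Depreciable base = $20,580 − $2,800 = $17,780.
Sum of the years' digits = 4+3+2+1 = 10.
Year 1: $17,780 × 4/10 = $7,112. Book value $13,468.
Year 2: $17,780 × 3/10 = $5,334. Book value $8,134.
Year 3: $17,780 × 2/10 = $3,556. Book value $4,578.

$4,578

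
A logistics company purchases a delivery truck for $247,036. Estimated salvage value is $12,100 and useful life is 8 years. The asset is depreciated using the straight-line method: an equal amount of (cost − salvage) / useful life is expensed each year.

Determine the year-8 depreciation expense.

Depreciable base = $247,036 − $12,100 = $234,936.
Annual expense = $234,936 / 8 = $29,367.

$29,367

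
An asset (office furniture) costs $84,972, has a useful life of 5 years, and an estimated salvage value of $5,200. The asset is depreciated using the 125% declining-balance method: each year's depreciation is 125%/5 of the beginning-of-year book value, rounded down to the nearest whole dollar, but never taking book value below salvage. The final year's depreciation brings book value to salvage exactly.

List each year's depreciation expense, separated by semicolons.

$21,243; $15,932; $11,949; $8,962; $21,686

Depreciable base = $84,972 − $5,200 = $79,772.
Year 1: ⌊$84,972 × 125%/5⌋ = $21,243. Book value $63,729.
Year 2: ⌊$63,729 × 125%/5⌋ = $15,932. Book value $47,797.
Year 3: ⌊$47,797 × 125%/5⌋ = $11,949. Book value $35,848.
Year 4: ⌊$35,848 × 125%/5⌋ = $8,962. Book value $26,886.
Year 5 (final): $26,886 − $5,200 = $21,686. Book value $5,200.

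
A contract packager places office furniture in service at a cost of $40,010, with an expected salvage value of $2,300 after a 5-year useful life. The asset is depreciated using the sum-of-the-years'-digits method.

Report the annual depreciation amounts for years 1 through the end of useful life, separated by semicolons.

$12,570; $10,056; $7,542; $5,028; $2,514

Depreciable base = $40,010 − $2,300 = $37,710.
Sum of the years' digits = 5+4+3+2+1 = 15.
Year 1: $37,710 × 5/15 = $12,570. Book value $27,440.
Year 2: $37,710 × 4/15 = $10,056. Book value $17,384.
Year 3: $37,710 × 3/15 = $7,542. Book value $9,842.
Year 4: $37,710 × 2/15 = $5,028. Book value $4,814.
Year 5: $37,710 × 1/15 = $2,514. Book value $2,300.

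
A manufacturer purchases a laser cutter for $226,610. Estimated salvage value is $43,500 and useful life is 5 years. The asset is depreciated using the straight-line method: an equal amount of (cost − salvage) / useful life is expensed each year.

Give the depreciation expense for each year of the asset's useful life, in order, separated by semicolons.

Depreciable base = $226,610 − $43,500 = $183,110.
Annual expense = $183,110 / 5 = $36,622.
End of year 1: book value $189,988.
End of year 2: book value $153,366.
End of year 3: book value $116,744.
End of year 4: book value $80,122.
End of year 5: book value $43,500.

$36,622; $36,622; $36,622; $36,622; $36,622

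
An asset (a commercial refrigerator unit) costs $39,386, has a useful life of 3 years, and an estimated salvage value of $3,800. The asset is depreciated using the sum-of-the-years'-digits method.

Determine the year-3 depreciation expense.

Depreciable base = $39,386 − $3,800 = $35,586.
Sum of the years' digits = 3+2+1 = 6.
Year 1: $35,586 × 3/6 = $17,793. Book value $21,593.
Year 2: $35,586 × 2/6 = $11,862. Book value $9,731.
Year 3: $35,586 × 1/6 = $5,931. Book value $3,800.

$5,931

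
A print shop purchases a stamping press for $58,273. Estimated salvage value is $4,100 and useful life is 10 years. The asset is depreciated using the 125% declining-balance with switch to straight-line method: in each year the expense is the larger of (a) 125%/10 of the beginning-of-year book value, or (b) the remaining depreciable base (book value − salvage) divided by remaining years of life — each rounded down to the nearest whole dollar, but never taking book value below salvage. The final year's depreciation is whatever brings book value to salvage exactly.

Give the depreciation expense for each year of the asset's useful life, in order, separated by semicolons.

Depreciable base = $58,273 − $4,100 = $54,173.
Year 1: DB = ⌊$58,273 × 125%/10⌋ = $7,284; SL = ⌊$54,173/10⌋ = $5,417 → take DB $7,284. Book value $50,989.
Year 2: DB = ⌊$50,989 × 125%/10⌋ = $6,373; SL = ⌊$46,889/9⌋ = $5,209 → take DB $6,373. Book value $44,616.
Year 3: DB = ⌊$44,616 × 125%/10⌋ = $5,577; SL = ⌊$40,516/8⌋ = $5,064 → take DB $5,577. Book value $39,039.
Year 4: DB = ⌊$39,039 × 125%/10⌋ = $4,879; SL = ⌊$34,939/7⌋ = $4,991 → take SL $4,991. Book value $34,048.
Year 5: DB = ⌊$34,048 × 125%/10⌋ = $4,256; SL = ⌊$29,948/6⌋ = $4,991 → take SL $4,991. Book value $29,057.
Year 6: DB = ⌊$29,057 × 125%/10⌋ = $3,632; SL = ⌊$24,957/5⌋ = $4,991 → take SL $4,991. Book value $24,066.
Year 7: DB = ⌊$24,066 × 125%/10⌋ = $3,008; SL = ⌊$19,966/4⌋ = $4,991 → take SL $4,991. Book value $19,075.
Year 8: DB = ⌊$19,075 × 125%/10⌋ = $2,384; SL = ⌊$14,975/3⌋ = $4,991 → take SL $4,991. Book value $14,084.
Year 9: DB = ⌊$14,084 × 125%/10⌋ = $1,760; SL = ⌊$9,984/2⌋ = $4,992 → take SL $4,992. Book value $9,092.
Year 10 (final): $9,092 − $4,100 = $4,992. Book value $4,100.

$7,284; $6,373; $5,577; $4,991; $4,991; $4,991; $4,991; $4,991; $4,992; $4,992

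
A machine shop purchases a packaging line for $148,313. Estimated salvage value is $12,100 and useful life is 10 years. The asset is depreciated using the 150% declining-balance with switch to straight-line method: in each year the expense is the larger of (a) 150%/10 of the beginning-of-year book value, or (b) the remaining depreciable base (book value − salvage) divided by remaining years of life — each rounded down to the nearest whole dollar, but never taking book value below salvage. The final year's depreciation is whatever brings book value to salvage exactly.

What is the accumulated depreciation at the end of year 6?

Depreciable base = $148,313 − $12,100 = $136,213.
Year 1: DB = ⌊$148,313 × 150%/10⌋ = $22,246; SL = ⌊$136,213/10⌋ = $13,621 → take DB $22,246. Book value $126,067.
Year 2: DB = ⌊$126,067 × 150%/10⌋ = $18,910; SL = ⌊$113,967/9⌋ = $12,663 → take DB $18,910. Book value $107,157.
Year 3: DB = ⌊$107,157 × 150%/10⌋ = $16,073; SL = ⌊$95,057/8⌋ = $11,882 → take DB $16,073. Book value $91,084.
Year 4: DB = ⌊$91,084 × 150%/10⌋ = $13,662; SL = ⌊$78,984/7⌋ = $11,283 → take DB $13,662. Book value $77,422.
Year 5: DB = ⌊$77,422 × 150%/10⌋ = $11,613; SL = ⌊$65,322/6⌋ = $10,887 → take DB $11,613. Book value $65,809.
Year 6: DB = ⌊$65,809 × 150%/10⌋ = $9,871; SL = ⌊$53,709/5⌋ = $10,741 → take SL $10,741. Book value $55,068.
Accumulated through year 6 = $148,313 − $55,068 = $93,245.

$93,245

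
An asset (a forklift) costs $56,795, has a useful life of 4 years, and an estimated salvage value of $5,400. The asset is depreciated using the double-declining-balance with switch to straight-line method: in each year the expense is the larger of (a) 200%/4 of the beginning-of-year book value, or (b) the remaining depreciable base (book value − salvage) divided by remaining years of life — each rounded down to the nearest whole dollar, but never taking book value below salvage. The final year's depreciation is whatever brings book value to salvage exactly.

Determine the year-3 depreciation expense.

Depreciable base = $56,795 − $5,400 = $51,395.
Year 1: DB = ⌊$56,795 × 200%/4⌋ = $28,397; SL = ⌊$51,395/4⌋ = $12,848 → take DB $28,397. Book value $28,398.
Year 2: DB = ⌊$28,398 × 200%/4⌋ = $14,199; SL = ⌊$22,998/3⌋ = $7,666 → take DB $14,199. Book value $14,199.
Year 3: DB = ⌊$14,199 × 200%/4⌋ = $7,099; SL = ⌊$8,799/2⌋ = $4,399 → take DB $7,099. Book value $7,100.

$7,099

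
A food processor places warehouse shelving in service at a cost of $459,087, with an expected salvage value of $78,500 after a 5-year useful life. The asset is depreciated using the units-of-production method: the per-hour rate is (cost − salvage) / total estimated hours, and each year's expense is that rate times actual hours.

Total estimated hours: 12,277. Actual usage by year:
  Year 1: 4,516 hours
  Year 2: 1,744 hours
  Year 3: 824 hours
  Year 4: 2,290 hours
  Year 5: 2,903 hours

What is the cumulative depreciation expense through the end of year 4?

$290,594

Depreciable base = $459,087 − $78,500 = $380,587.
Rate = $380,587 / 12,277 hours = $31 per hour.
Year 1: 4,516 × $31 = $139,996. Book value $319,091.
Year 2: 1,744 × $31 = $54,064. Book value $265,027.
Year 3: 824 × $31 = $25,544. Book value $239,483.
Year 4: 2,290 × $31 = $70,990. Book value $168,493.
Accumulated through year 4 = $459,087 − $168,493 = $290,594.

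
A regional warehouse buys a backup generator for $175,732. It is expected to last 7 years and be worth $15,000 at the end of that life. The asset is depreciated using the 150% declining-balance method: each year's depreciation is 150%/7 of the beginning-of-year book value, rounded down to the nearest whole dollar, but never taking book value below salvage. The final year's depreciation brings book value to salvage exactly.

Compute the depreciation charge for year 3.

$23,247

Depreciable base = $175,732 − $15,000 = $160,732.
Year 1: ⌊$175,732 × 150%/7⌋ = $37,656. Book value $138,076.
Year 2: ⌊$138,076 × 150%/7⌋ = $29,587. Book value $108,489.
Year 3: ⌊$108,489 × 150%/7⌋ = $23,247. Book value $85,242.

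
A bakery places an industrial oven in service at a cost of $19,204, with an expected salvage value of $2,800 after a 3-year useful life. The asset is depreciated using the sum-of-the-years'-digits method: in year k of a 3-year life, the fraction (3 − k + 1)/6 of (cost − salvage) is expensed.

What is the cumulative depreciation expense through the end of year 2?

Depreciable base = $19,204 − $2,800 = $16,404.
Sum of the years' digits = 3+2+1 = 6.
Year 1: $16,404 × 3/6 = $8,202. Book value $11,002.
Year 2: $16,404 × 2/6 = $5,468. Book value $5,534.
Accumulated through year 2 = $19,204 − $5,534 = $13,670.

$13,670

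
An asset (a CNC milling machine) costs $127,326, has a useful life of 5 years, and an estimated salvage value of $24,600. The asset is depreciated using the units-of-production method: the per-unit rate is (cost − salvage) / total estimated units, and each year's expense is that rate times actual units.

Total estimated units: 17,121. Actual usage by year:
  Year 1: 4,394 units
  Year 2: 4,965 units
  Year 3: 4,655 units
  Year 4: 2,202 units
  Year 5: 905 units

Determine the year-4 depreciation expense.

Depreciable base = $127,326 − $24,600 = $102,726.
Rate = $102,726 / 17,121 units = $6 per unit.
Year 1: 4,394 × $6 = $26,364. Book value $100,962.
Year 2: 4,965 × $6 = $29,790. Book value $71,172.
Year 3: 4,655 × $6 = $27,930. Book value $43,242.
Year 4: 2,202 × $6 = $13,212. Book value $30,030.

$13,212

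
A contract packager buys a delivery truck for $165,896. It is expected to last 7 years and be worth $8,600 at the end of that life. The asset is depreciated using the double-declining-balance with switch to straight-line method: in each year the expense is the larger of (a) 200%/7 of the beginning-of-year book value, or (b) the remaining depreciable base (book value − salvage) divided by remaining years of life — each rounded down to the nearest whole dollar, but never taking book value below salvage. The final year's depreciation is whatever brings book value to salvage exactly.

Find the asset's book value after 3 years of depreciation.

$60,459

Depreciable base = $165,896 − $8,600 = $157,296.
Year 1: DB = ⌊$165,896 × 200%/7⌋ = $47,398; SL = ⌊$157,296/7⌋ = $22,470 → take DB $47,398. Book value $118,498.
Year 2: DB = ⌊$118,498 × 200%/7⌋ = $33,856; SL = ⌊$109,898/6⌋ = $18,316 → take DB $33,856. Book value $84,642.
Year 3: DB = ⌊$84,642 × 200%/7⌋ = $24,183; SL = ⌊$76,042/5⌋ = $15,208 → take DB $24,183. Book value $60,459.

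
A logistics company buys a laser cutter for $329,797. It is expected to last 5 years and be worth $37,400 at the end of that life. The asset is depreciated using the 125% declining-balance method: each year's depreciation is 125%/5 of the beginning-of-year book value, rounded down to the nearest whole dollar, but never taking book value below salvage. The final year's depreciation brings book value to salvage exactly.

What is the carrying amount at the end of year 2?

$185,511

Depreciable base = $329,797 − $37,400 = $292,397.
Year 1: ⌊$329,797 × 125%/5⌋ = $82,449. Book value $247,348.
Year 2: ⌊$247,348 × 125%/5⌋ = $61,837. Book value $185,511.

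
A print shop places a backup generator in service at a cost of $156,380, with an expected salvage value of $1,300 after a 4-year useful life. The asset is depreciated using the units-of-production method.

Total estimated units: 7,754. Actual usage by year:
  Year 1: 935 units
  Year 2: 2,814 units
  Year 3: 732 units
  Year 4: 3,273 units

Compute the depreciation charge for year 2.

$56,280

Depreciable base = $156,380 − $1,300 = $155,080.
Rate = $155,080 / 7,754 units = $20 per unit.
Year 1: 935 × $20 = $18,700. Book value $137,680.
Year 2: 2,814 × $20 = $56,280. Book value $81,400.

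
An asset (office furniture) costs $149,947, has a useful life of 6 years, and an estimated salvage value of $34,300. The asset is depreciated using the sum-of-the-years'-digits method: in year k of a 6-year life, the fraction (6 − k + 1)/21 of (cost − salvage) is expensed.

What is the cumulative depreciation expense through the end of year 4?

Depreciable base = $149,947 − $34,300 = $115,647.
Sum of the years' digits = 6+5+4+3+2+1 = 21.
Year 1: $115,647 × 6/21 = $33,042. Book value $116,905.
Year 2: $115,647 × 5/21 = $27,535. Book value $89,370.
Year 3: $115,647 × 4/21 = $22,028. Book value $67,342.
Year 4: $115,647 × 3/21 = $16,521. Book value $50,821.
Accumulated through year 4 = $149,947 − $50,821 = $99,126.

$99,126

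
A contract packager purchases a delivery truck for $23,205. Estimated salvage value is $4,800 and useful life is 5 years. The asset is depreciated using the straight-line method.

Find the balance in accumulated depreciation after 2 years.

Depreciable base = $23,205 − $4,800 = $18,405.
Annual expense = $18,405 / 5 = $3,681.
End of year 1: book value $19,524.
End of year 2: book value $15,843.
Accumulated through year 2 = $23,205 − $15,843 = $7,362.

$7,362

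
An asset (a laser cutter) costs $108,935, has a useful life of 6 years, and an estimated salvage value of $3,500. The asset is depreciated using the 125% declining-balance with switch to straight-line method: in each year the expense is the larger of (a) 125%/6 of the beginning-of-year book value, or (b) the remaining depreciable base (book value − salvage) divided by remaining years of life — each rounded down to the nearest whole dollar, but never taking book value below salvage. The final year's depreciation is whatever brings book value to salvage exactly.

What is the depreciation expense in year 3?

$16,193

Depreciable base = $108,935 − $3,500 = $105,435.
Year 1: DB = ⌊$108,935 × 125%/6⌋ = $22,694; SL = ⌊$105,435/6⌋ = $17,572 → take DB $22,694. Book value $86,241.
Year 2: DB = ⌊$86,241 × 125%/6⌋ = $17,966; SL = ⌊$82,741/5⌋ = $16,548 → take DB $17,966. Book value $68,275.
Year 3: DB = ⌊$68,275 × 125%/6⌋ = $14,223; SL = ⌊$64,775/4⌋ = $16,193 → take SL $16,193. Book value $52,082.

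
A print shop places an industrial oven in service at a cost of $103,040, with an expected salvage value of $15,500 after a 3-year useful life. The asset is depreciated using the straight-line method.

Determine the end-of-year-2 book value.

Depreciable base = $103,040 − $15,500 = $87,540.
Annual expense = $87,540 / 3 = $29,180.
End of year 1: book value $73,860.
End of year 2: book value $44,680.

$44,680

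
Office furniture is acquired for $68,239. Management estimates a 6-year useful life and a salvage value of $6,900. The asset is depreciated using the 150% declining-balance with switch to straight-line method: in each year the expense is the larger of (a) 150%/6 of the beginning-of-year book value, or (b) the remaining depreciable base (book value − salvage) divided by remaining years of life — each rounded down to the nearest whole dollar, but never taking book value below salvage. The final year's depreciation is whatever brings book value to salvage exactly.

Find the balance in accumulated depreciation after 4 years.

$46,746

Depreciable base = $68,239 − $6,900 = $61,339.
Year 1: DB = ⌊$68,239 × 150%/6⌋ = $17,059; SL = ⌊$61,339/6⌋ = $10,223 → take DB $17,059. Book value $51,180.
Year 2: DB = ⌊$51,180 × 150%/6⌋ = $12,795; SL = ⌊$44,280/5⌋ = $8,856 → take DB $12,795. Book value $38,385.
Year 3: DB = ⌊$38,385 × 150%/6⌋ = $9,596; SL = ⌊$31,485/4⌋ = $7,871 → take DB $9,596. Book value $28,789.
Year 4: DB = ⌊$28,789 × 150%/6⌋ = $7,197; SL = ⌊$21,889/3⌋ = $7,296 → take SL $7,296. Book value $21,493.
Accumulated through year 4 = $68,239 − $21,493 = $46,746.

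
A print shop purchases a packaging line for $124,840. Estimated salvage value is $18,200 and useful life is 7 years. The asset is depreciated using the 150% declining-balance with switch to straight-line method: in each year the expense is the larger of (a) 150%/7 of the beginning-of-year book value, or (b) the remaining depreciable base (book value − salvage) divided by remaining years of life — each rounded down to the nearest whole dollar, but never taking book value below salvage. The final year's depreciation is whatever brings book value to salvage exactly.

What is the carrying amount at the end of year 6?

$27,792

Depreciable base = $124,840 − $18,200 = $106,640.
Year 1: DB = ⌊$124,840 × 150%/7⌋ = $26,751; SL = ⌊$106,640/7⌋ = $15,234 → take DB $26,751. Book value $98,089.
Year 2: DB = ⌊$98,089 × 150%/7⌋ = $21,019; SL = ⌊$79,889/6⌋ = $13,314 → take DB $21,019. Book value $77,070.
Year 3: DB = ⌊$77,070 × 150%/7⌋ = $16,515; SL = ⌊$58,870/5⌋ = $11,774 → take DB $16,515. Book value $60,555.
Year 4: DB = ⌊$60,555 × 150%/7⌋ = $12,976; SL = ⌊$42,355/4⌋ = $10,588 → take DB $12,976. Book value $47,579.
Year 5: DB = ⌊$47,579 × 150%/7⌋ = $10,195; SL = ⌊$29,379/3⌋ = $9,793 → take DB $10,195. Book value $37,384.
Year 6: DB = ⌊$37,384 × 150%/7⌋ = $8,010; SL = ⌊$19,184/2⌋ = $9,592 → take SL $9,592. Book value $27,792.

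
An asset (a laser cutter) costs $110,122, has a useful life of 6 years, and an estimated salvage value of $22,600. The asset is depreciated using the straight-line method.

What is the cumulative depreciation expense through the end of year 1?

Depreciable base = $110,122 − $22,600 = $87,522.
Annual expense = $87,522 / 6 = $14,587.
End of year 1: book value $95,535.
Accumulated through year 1 = $110,122 − $95,535 = $14,587.

$14,587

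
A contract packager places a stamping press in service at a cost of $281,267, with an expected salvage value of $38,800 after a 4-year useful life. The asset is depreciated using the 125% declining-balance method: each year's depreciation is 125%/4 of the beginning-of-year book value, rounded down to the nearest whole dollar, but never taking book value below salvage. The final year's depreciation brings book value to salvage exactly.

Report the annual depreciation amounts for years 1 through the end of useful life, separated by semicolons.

$87,895; $60,428; $41,545; $52,599

Depreciable base = $281,267 − $38,800 = $242,467.
Year 1: ⌊$281,267 × 125%/4⌋ = $87,895. Book value $193,372.
Year 2: ⌊$193,372 × 125%/4⌋ = $60,428. Book value $132,944.
Year 3: ⌊$132,944 × 125%/4⌋ = $41,545. Book value $91,399.
Year 4 (final): $91,399 − $38,800 = $52,599. Book value $38,800.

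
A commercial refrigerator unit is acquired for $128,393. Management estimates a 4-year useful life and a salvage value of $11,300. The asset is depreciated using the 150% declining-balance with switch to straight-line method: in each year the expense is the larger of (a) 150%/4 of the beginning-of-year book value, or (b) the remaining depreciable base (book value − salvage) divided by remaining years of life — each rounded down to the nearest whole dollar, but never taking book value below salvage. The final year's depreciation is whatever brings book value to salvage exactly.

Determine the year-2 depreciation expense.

Depreciable base = $128,393 − $11,300 = $117,093.
Year 1: DB = ⌊$128,393 × 150%/4⌋ = $48,147; SL = ⌊$117,093/4⌋ = $29,273 → take DB $48,147. Book value $80,246.
Year 2: DB = ⌊$80,246 × 150%/4⌋ = $30,092; SL = ⌊$68,946/3⌋ = $22,982 → take DB $30,092. Book value $50,154.

$30,092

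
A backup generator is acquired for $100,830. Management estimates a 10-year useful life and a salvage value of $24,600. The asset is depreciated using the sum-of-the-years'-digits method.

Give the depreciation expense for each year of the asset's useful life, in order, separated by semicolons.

$13,860; $12,474; $11,088; $9,702; $8,316; $6,930; $5,544; $4,158; $2,772; $1,386

Depreciable base = $100,830 − $24,600 = $76,230.
Sum of the years' digits = 10+9+8+7+6+5+4+3+2+1 = 55.
Year 1: $76,230 × 10/55 = $13,860. Book value $86,970.
Year 2: $76,230 × 9/55 = $12,474. Book value $74,496.
Year 3: $76,230 × 8/55 = $11,088. Book value $63,408.
Year 4: $76,230 × 7/55 = $9,702. Book value $53,706.
Year 5: $76,230 × 6/55 = $8,316. Book value $45,390.
Year 6: $76,230 × 5/55 = $6,930. Book value $38,460.
Year 7: $76,230 × 4/55 = $5,544. Book value $32,916.
Year 8: $76,230 × 3/55 = $4,158. Book value $28,758.
Year 9: $76,230 × 2/55 = $2,772. Book value $25,986.
Year 10: $76,230 × 1/55 = $1,386. Book value $24,600.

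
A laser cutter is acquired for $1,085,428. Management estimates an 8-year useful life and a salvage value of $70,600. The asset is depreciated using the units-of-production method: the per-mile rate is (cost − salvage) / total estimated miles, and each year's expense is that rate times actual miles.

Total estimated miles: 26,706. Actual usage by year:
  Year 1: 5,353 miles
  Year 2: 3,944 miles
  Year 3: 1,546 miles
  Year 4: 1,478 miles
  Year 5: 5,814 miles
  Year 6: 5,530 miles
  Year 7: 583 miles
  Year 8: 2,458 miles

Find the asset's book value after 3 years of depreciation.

Depreciable base = $1,085,428 − $70,600 = $1,014,828.
Rate = $1,014,828 / 26,706 miles = $38 per mile.
Year 1: 5,353 × $38 = $203,414. Book value $882,014.
Year 2: 3,944 × $38 = $149,872. Book value $732,142.
Year 3: 1,546 × $38 = $58,748. Book value $673,394.

$673,394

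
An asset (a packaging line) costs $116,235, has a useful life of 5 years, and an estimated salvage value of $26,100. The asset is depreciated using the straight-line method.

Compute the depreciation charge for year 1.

$18,027

Depreciable base = $116,235 − $26,100 = $90,135.
Annual expense = $90,135 / 5 = $18,027.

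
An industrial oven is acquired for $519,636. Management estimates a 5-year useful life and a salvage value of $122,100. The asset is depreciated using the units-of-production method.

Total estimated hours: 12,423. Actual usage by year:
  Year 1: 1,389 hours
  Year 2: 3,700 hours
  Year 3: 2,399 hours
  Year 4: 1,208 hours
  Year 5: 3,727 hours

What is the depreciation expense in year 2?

Depreciable base = $519,636 − $122,100 = $397,536.
Rate = $397,536 / 12,423 hours = $32 per hour.
Year 1: 1,389 × $32 = $44,448. Book value $475,188.
Year 2: 3,700 × $32 = $118,400. Book value $356,788.

$118,400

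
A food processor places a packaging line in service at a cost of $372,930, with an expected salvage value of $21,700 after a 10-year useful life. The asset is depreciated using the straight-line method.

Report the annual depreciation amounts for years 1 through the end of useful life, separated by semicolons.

$35,123; $35,123; $35,123; $35,123; $35,123; $35,123; $35,123; $35,123; $35,123; $35,123

Depreciable base = $372,930 − $21,700 = $351,230.
Annual expense = $351,230 / 10 = $35,123.
End of year 1: book value $337,807.
End of year 2: book value $302,684.
End of year 3: book value $267,561.
End of year 4: book value $232,438.
End of year 5: book value $197,315.
End of year 6: book value $162,192.
End of year 7: book value $127,069.
End of year 8: book value $91,946.
End of year 9: book value $56,823.
End of year 10: book value $21,700.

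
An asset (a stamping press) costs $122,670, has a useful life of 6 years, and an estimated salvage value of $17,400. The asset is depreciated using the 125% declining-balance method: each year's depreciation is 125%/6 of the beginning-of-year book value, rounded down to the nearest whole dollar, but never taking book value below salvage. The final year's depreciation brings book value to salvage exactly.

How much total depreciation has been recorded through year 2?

Depreciable base = $122,670 − $17,400 = $105,270.
Year 1: ⌊$122,670 × 125%/6⌋ = $25,556. Book value $97,114.
Year 2: ⌊$97,114 × 125%/6⌋ = $20,232. Book value $76,882.
Accumulated through year 2 = $122,670 − $76,882 = $45,788.

$45,788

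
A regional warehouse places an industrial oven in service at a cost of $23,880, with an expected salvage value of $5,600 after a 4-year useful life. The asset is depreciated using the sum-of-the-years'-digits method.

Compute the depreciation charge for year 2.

Depreciable base = $23,880 − $5,600 = $18,280.
Sum of the years' digits = 4+3+2+1 = 10.
Year 1: $18,280 × 4/10 = $7,312. Book value $16,568.
Year 2: $18,280 × 3/10 = $5,484. Book value $11,084.

$5,484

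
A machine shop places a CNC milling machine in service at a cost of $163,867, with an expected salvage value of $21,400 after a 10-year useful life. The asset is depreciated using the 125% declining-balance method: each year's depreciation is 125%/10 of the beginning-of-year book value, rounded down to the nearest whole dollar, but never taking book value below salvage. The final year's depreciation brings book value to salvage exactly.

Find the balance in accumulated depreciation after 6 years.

Depreciable base = $163,867 − $21,400 = $142,467.
Year 1: ⌊$163,867 × 125%/10⌋ = $20,483. Book value $143,384.
Year 2: ⌊$143,384 × 125%/10⌋ = $17,923. Book value $125,461.
Year 3: ⌊$125,461 × 125%/10⌋ = $15,682. Book value $109,779.
Year 4: ⌊$109,779 × 125%/10⌋ = $13,722. Book value $96,057.
Year 5: ⌊$96,057 × 125%/10⌋ = $12,007. Book value $84,050.
Year 6: ⌊$84,050 × 125%/10⌋ = $10,506. Book value $73,544.
Accumulated through year 6 = $163,867 − $73,544 = $90,323.

$90,323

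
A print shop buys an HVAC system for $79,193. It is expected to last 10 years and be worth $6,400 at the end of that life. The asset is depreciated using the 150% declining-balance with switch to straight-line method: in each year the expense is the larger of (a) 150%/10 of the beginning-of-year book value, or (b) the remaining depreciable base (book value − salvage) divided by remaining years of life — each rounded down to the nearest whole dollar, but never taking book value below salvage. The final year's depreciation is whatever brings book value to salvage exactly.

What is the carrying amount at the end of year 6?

Depreciable base = $79,193 − $6,400 = $72,793.
Year 1: DB = ⌊$79,193 × 150%/10⌋ = $11,878; SL = ⌊$72,793/10⌋ = $7,279 → take DB $11,878. Book value $67,315.
Year 2: DB = ⌊$67,315 × 150%/10⌋ = $10,097; SL = ⌊$60,915/9⌋ = $6,768 → take DB $10,097. Book value $57,218.
Year 3: DB = ⌊$57,218 × 150%/10⌋ = $8,582; SL = ⌊$50,818/8⌋ = $6,352 → take DB $8,582. Book value $48,636.
Year 4: DB = ⌊$48,636 × 150%/10⌋ = $7,295; SL = ⌊$42,236/7⌋ = $6,033 → take DB $7,295. Book value $41,341.
Year 5: DB = ⌊$41,341 × 150%/10⌋ = $6,201; SL = ⌊$34,941/6⌋ = $5,823 → take DB $6,201. Book value $35,140.
Year 6: DB = ⌊$35,140 × 150%/10⌋ = $5,271; SL = ⌊$28,740/5⌋ = $5,748 → take SL $5,748. Book value $29,392.

$29,392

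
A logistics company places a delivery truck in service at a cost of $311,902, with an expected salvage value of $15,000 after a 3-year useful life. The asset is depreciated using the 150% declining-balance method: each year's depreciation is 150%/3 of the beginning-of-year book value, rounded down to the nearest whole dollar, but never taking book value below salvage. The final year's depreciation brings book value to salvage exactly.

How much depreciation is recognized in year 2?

$77,975

Depreciable base = $311,902 − $15,000 = $296,902.
Year 1: ⌊$311,902 × 150%/3⌋ = $155,951. Book value $155,951.
Year 2: ⌊$155,951 × 150%/3⌋ = $77,975. Book value $77,976.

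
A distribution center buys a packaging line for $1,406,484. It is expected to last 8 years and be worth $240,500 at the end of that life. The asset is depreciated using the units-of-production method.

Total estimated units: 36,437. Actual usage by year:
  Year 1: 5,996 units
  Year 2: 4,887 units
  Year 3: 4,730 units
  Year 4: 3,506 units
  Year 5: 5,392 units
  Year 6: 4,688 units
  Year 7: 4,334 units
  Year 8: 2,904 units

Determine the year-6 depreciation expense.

$150,016

Depreciable base = $1,406,484 − $240,500 = $1,165,984.
Rate = $1,165,984 / 36,437 units = $32 per unit.
Year 1: 5,996 × $32 = $191,872. Book value $1,214,612.
Year 2: 4,887 × $32 = $156,384. Book value $1,058,228.
Year 3: 4,730 × $32 = $151,360. Book value $906,868.
Year 4: 3,506 × $32 = $112,192. Book value $794,676.
Year 5: 5,392 × $32 = $172,544. Book value $622,132.
Year 6: 4,688 × $32 = $150,016. Book value $472,116.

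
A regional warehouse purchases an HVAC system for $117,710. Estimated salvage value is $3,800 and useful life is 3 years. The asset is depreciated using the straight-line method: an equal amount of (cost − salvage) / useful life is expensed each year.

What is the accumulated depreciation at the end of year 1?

$37,970

Depreciable base = $117,710 − $3,800 = $113,910.
Annual expense = $113,910 / 3 = $37,970.
End of year 1: book value $79,740.
Accumulated through year 1 = $117,710 − $79,740 = $37,970.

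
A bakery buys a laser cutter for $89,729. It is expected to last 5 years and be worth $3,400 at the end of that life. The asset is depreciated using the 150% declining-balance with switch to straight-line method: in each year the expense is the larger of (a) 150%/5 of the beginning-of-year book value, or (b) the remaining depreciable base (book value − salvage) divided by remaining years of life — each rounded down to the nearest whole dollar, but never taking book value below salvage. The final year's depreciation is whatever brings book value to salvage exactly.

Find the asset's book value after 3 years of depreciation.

$30,446

Depreciable base = $89,729 − $3,400 = $86,329.
Year 1: DB = ⌊$89,729 × 150%/5⌋ = $26,918; SL = ⌊$86,329/5⌋ = $17,265 → take DB $26,918. Book value $62,811.
Year 2: DB = ⌊$62,811 × 150%/5⌋ = $18,843; SL = ⌊$59,411/4⌋ = $14,852 → take DB $18,843. Book value $43,968.
Year 3: DB = ⌊$43,968 × 150%/5⌋ = $13,190; SL = ⌊$40,568/3⌋ = $13,522 → take SL $13,522. Book value $30,446.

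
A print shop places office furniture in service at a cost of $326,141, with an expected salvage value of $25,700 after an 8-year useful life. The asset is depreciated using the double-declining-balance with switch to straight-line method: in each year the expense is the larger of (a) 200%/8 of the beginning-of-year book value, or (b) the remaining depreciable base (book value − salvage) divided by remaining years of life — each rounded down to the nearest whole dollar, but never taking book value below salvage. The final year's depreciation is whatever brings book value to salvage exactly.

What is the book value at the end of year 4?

$103,194

Depreciable base = $326,141 − $25,700 = $300,441.
Year 1: DB = ⌊$326,141 × 200%/8⌋ = $81,535; SL = ⌊$300,441/8⌋ = $37,555 → take DB $81,535. Book value $244,606.
Year 2: DB = ⌊$244,606 × 200%/8⌋ = $61,151; SL = ⌊$218,906/7⌋ = $31,272 → take DB $61,151. Book value $183,455.
Year 3: DB = ⌊$183,455 × 200%/8⌋ = $45,863; SL = ⌊$157,755/6⌋ = $26,292 → take DB $45,863. Book value $137,592.
Year 4: DB = ⌊$137,592 × 200%/8⌋ = $34,398; SL = ⌊$111,892/5⌋ = $22,378 → take DB $34,398. Book value $103,194.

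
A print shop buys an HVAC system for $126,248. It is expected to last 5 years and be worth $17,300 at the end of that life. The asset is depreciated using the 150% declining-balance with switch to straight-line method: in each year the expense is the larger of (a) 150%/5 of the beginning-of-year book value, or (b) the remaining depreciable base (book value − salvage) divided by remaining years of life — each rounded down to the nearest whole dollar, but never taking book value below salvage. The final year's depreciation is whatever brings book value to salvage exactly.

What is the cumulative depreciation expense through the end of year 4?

$95,946

Depreciable base = $126,248 − $17,300 = $108,948.
Year 1: DB = ⌊$126,248 × 150%/5⌋ = $37,874; SL = ⌊$108,948/5⌋ = $21,789 → take DB $37,874. Book value $88,374.
Year 2: DB = ⌊$88,374 × 150%/5⌋ = $26,512; SL = ⌊$71,074/4⌋ = $17,768 → take DB $26,512. Book value $61,862.
Year 3: DB = ⌊$61,862 × 150%/5⌋ = $18,558; SL = ⌊$44,562/3⌋ = $14,854 → take DB $18,558. Book value $43,304.
Year 4: DB = ⌊$43,304 × 150%/5⌋ = $12,991; SL = ⌊$26,004/2⌋ = $13,002 → take SL $13,002. Book value $30,302.
Accumulated through year 4 = $126,248 − $30,302 = $95,946.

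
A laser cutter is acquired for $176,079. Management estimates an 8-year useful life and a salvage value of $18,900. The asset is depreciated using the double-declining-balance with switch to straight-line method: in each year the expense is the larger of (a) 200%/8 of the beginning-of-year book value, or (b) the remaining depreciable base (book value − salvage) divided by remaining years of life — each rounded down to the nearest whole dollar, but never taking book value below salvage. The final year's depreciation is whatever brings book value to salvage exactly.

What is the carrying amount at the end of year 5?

$41,785

Depreciable base = $176,079 − $18,900 = $157,179.
Year 1: DB = ⌊$176,079 × 200%/8⌋ = $44,019; SL = ⌊$157,179/8⌋ = $19,647 → take DB $44,019. Book value $132,060.
Year 2: DB = ⌊$132,060 × 200%/8⌋ = $33,015; SL = ⌊$113,160/7⌋ = $16,165 → take DB $33,015. Book value $99,045.
Year 3: DB = ⌊$99,045 × 200%/8⌋ = $24,761; SL = ⌊$80,145/6⌋ = $13,357 → take DB $24,761. Book value $74,284.
Year 4: DB = ⌊$74,284 × 200%/8⌋ = $18,571; SL = ⌊$55,384/5⌋ = $11,076 → take DB $18,571. Book value $55,713.
Year 5: DB = ⌊$55,713 × 200%/8⌋ = $13,928; SL = ⌊$36,813/4⌋ = $9,203 → take DB $13,928. Book value $41,785.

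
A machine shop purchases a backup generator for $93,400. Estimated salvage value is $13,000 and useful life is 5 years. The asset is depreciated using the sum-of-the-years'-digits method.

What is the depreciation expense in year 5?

Depreciable base = $93,400 − $13,000 = $80,400.
Sum of the years' digits = 5+4+3+2+1 = 15.
Year 1: $80,400 × 5/15 = $26,800. Book value $66,600.
Year 2: $80,400 × 4/15 = $21,440. Book value $45,160.
Year 3: $80,400 × 3/15 = $16,080. Book value $29,080.
Year 4: $80,400 × 2/15 = $10,720. Book value $18,360.
Year 5: $80,400 × 1/15 = $5,360. Book value $13,000.

$5,360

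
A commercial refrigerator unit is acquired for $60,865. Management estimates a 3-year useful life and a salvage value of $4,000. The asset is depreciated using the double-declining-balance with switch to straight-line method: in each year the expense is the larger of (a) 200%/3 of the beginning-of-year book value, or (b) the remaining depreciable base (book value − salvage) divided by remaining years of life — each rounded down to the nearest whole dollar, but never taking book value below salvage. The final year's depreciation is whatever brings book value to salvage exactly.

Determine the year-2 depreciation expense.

$13,526

Depreciable base = $60,865 − $4,000 = $56,865.
Year 1: DB = ⌊$60,865 × 200%/3⌋ = $40,576; SL = ⌊$56,865/3⌋ = $18,955 → take DB $40,576. Book value $20,289.
Year 2: DB = ⌊$20,289 × 200%/3⌋ = $13,526; SL = ⌊$16,289/2⌋ = $8,144 → take DB $13,526. Book value $6,763.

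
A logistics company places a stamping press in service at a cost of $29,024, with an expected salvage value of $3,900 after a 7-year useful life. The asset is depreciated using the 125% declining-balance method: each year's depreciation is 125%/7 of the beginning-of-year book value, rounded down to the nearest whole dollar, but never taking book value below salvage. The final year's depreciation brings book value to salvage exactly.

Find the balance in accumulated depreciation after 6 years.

Depreciable base = $29,024 − $3,900 = $25,124.
Year 1: ⌊$29,024 × 125%/7⌋ = $5,182. Book value $23,842.
Year 2: ⌊$23,842 × 125%/7⌋ = $4,257. Book value $19,585.
Year 3: ⌊$19,585 × 125%/7⌋ = $3,497. Book value $16,088.
Year 4: ⌊$16,088 × 125%/7⌋ = $2,872. Book value $13,216.
Year 5: ⌊$13,216 × 125%/7⌋ = $2,360. Book value $10,856.
Year 6: ⌊$10,856 × 125%/7⌋ = $1,938. Book value $8,918.
Accumulated through year 6 = $29,024 − $8,918 = $20,106.

$20,106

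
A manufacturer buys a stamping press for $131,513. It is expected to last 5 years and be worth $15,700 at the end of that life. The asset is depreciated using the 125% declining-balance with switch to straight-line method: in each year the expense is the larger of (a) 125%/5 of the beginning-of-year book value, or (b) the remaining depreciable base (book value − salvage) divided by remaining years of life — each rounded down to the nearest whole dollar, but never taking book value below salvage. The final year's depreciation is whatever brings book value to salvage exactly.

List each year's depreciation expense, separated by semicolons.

Depreciable base = $131,513 − $15,700 = $115,813.
Year 1: DB = ⌊$131,513 × 125%/5⌋ = $32,878; SL = ⌊$115,813/5⌋ = $23,162 → take DB $32,878. Book value $98,635.
Year 2: DB = ⌊$98,635 × 125%/5⌋ = $24,658; SL = ⌊$82,935/4⌋ = $20,733 → take DB $24,658. Book value $73,977.
Year 3: DB = ⌊$73,977 × 125%/5⌋ = $18,494; SL = ⌊$58,277/3⌋ = $19,425 → take SL $19,425. Book value $54,552.
Year 4: DB = ⌊$54,552 × 125%/5⌋ = $13,638; SL = ⌊$38,852/2⌋ = $19,426 → take SL $19,426. Book value $35,126.
Year 5 (final): $35,126 − $15,700 = $19,426. Book value $15,700.

$32,878; $24,658; $19,425; $19,426; $19,426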